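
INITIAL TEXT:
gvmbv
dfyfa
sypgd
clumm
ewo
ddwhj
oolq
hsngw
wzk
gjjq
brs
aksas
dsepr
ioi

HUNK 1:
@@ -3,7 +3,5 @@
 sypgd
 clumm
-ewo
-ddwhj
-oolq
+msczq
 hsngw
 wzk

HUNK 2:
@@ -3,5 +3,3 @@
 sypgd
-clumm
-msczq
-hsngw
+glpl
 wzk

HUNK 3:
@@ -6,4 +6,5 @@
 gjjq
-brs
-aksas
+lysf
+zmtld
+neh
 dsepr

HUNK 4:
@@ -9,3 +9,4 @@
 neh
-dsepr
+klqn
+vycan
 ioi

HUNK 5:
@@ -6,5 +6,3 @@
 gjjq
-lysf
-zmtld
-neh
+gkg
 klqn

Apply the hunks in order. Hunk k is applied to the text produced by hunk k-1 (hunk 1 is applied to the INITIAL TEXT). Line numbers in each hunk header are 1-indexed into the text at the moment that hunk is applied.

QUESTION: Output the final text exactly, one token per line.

Answer: gvmbv
dfyfa
sypgd
glpl
wzk
gjjq
gkg
klqn
vycan
ioi

Derivation:
Hunk 1: at line 3 remove [ewo,ddwhj,oolq] add [msczq] -> 12 lines: gvmbv dfyfa sypgd clumm msczq hsngw wzk gjjq brs aksas dsepr ioi
Hunk 2: at line 3 remove [clumm,msczq,hsngw] add [glpl] -> 10 lines: gvmbv dfyfa sypgd glpl wzk gjjq brs aksas dsepr ioi
Hunk 3: at line 6 remove [brs,aksas] add [lysf,zmtld,neh] -> 11 lines: gvmbv dfyfa sypgd glpl wzk gjjq lysf zmtld neh dsepr ioi
Hunk 4: at line 9 remove [dsepr] add [klqn,vycan] -> 12 lines: gvmbv dfyfa sypgd glpl wzk gjjq lysf zmtld neh klqn vycan ioi
Hunk 5: at line 6 remove [lysf,zmtld,neh] add [gkg] -> 10 lines: gvmbv dfyfa sypgd glpl wzk gjjq gkg klqn vycan ioi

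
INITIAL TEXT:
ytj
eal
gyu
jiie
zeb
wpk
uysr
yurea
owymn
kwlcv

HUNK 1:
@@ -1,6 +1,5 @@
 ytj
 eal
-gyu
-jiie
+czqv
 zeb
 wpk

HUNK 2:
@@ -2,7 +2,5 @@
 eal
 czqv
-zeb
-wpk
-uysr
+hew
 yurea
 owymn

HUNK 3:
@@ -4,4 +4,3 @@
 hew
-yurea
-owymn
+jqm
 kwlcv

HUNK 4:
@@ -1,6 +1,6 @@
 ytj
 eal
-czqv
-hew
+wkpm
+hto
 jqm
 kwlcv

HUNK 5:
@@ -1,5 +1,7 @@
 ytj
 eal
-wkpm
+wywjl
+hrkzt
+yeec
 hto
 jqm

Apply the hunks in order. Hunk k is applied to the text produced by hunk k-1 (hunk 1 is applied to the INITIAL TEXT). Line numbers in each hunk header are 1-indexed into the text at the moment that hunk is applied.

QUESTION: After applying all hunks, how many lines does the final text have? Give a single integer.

Hunk 1: at line 1 remove [gyu,jiie] add [czqv] -> 9 lines: ytj eal czqv zeb wpk uysr yurea owymn kwlcv
Hunk 2: at line 2 remove [zeb,wpk,uysr] add [hew] -> 7 lines: ytj eal czqv hew yurea owymn kwlcv
Hunk 3: at line 4 remove [yurea,owymn] add [jqm] -> 6 lines: ytj eal czqv hew jqm kwlcv
Hunk 4: at line 1 remove [czqv,hew] add [wkpm,hto] -> 6 lines: ytj eal wkpm hto jqm kwlcv
Hunk 5: at line 1 remove [wkpm] add [wywjl,hrkzt,yeec] -> 8 lines: ytj eal wywjl hrkzt yeec hto jqm kwlcv
Final line count: 8

Answer: 8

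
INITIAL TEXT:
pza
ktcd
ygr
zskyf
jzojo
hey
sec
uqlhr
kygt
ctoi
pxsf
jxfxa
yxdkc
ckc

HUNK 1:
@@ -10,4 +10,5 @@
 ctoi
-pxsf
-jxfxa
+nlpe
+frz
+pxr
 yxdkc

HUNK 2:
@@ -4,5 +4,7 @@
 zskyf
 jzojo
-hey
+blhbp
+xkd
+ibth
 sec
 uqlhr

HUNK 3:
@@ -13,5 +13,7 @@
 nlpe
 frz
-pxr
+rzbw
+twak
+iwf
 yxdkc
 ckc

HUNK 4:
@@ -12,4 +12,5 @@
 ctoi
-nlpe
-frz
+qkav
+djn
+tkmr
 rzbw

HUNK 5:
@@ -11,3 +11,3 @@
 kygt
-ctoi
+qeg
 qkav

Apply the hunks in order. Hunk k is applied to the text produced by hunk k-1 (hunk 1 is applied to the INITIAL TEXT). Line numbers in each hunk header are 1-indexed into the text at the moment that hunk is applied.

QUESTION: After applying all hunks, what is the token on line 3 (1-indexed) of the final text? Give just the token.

Hunk 1: at line 10 remove [pxsf,jxfxa] add [nlpe,frz,pxr] -> 15 lines: pza ktcd ygr zskyf jzojo hey sec uqlhr kygt ctoi nlpe frz pxr yxdkc ckc
Hunk 2: at line 4 remove [hey] add [blhbp,xkd,ibth] -> 17 lines: pza ktcd ygr zskyf jzojo blhbp xkd ibth sec uqlhr kygt ctoi nlpe frz pxr yxdkc ckc
Hunk 3: at line 13 remove [pxr] add [rzbw,twak,iwf] -> 19 lines: pza ktcd ygr zskyf jzojo blhbp xkd ibth sec uqlhr kygt ctoi nlpe frz rzbw twak iwf yxdkc ckc
Hunk 4: at line 12 remove [nlpe,frz] add [qkav,djn,tkmr] -> 20 lines: pza ktcd ygr zskyf jzojo blhbp xkd ibth sec uqlhr kygt ctoi qkav djn tkmr rzbw twak iwf yxdkc ckc
Hunk 5: at line 11 remove [ctoi] add [qeg] -> 20 lines: pza ktcd ygr zskyf jzojo blhbp xkd ibth sec uqlhr kygt qeg qkav djn tkmr rzbw twak iwf yxdkc ckc
Final line 3: ygr

Answer: ygr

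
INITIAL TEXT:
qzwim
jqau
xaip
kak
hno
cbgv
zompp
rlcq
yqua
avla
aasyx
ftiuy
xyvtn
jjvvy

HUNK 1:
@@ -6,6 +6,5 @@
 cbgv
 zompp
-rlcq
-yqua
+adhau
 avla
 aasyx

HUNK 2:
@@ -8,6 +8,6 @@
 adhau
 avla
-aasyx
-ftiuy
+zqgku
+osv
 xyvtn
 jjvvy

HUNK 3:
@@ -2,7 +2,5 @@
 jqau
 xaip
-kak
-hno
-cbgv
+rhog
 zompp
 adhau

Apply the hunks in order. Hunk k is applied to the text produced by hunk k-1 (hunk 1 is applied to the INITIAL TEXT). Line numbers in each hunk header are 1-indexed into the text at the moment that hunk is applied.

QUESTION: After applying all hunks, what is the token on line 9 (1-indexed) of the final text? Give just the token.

Hunk 1: at line 6 remove [rlcq,yqua] add [adhau] -> 13 lines: qzwim jqau xaip kak hno cbgv zompp adhau avla aasyx ftiuy xyvtn jjvvy
Hunk 2: at line 8 remove [aasyx,ftiuy] add [zqgku,osv] -> 13 lines: qzwim jqau xaip kak hno cbgv zompp adhau avla zqgku osv xyvtn jjvvy
Hunk 3: at line 2 remove [kak,hno,cbgv] add [rhog] -> 11 lines: qzwim jqau xaip rhog zompp adhau avla zqgku osv xyvtn jjvvy
Final line 9: osv

Answer: osv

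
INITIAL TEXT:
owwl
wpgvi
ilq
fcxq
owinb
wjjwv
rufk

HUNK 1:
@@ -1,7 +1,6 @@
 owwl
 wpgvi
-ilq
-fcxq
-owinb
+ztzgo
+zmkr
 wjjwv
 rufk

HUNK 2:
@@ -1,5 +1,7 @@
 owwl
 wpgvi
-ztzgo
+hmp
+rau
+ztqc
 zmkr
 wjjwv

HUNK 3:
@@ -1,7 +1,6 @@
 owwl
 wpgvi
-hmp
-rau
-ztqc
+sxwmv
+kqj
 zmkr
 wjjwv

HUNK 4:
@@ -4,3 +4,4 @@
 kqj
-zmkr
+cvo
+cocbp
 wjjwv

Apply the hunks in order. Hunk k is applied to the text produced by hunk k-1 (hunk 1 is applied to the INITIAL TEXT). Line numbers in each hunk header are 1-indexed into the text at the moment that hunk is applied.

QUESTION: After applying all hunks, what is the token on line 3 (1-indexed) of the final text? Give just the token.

Hunk 1: at line 1 remove [ilq,fcxq,owinb] add [ztzgo,zmkr] -> 6 lines: owwl wpgvi ztzgo zmkr wjjwv rufk
Hunk 2: at line 1 remove [ztzgo] add [hmp,rau,ztqc] -> 8 lines: owwl wpgvi hmp rau ztqc zmkr wjjwv rufk
Hunk 3: at line 1 remove [hmp,rau,ztqc] add [sxwmv,kqj] -> 7 lines: owwl wpgvi sxwmv kqj zmkr wjjwv rufk
Hunk 4: at line 4 remove [zmkr] add [cvo,cocbp] -> 8 lines: owwl wpgvi sxwmv kqj cvo cocbp wjjwv rufk
Final line 3: sxwmv

Answer: sxwmv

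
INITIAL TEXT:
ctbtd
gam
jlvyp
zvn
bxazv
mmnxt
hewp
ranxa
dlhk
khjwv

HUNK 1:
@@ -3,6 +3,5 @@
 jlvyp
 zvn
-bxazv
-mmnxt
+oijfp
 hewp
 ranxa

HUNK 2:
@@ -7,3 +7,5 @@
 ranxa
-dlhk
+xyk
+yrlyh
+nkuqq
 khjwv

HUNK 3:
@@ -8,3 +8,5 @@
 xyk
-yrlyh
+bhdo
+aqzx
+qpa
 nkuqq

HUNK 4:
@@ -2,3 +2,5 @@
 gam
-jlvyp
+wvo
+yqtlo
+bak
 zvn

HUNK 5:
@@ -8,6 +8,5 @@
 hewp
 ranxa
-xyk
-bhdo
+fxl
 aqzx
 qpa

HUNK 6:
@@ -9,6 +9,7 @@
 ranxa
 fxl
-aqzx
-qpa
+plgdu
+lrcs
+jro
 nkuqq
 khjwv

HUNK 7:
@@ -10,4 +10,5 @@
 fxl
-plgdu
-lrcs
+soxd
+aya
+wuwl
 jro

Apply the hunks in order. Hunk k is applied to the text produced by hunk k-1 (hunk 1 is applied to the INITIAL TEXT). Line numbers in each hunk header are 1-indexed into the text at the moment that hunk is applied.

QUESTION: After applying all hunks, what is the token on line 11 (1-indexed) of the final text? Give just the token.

Answer: soxd

Derivation:
Hunk 1: at line 3 remove [bxazv,mmnxt] add [oijfp] -> 9 lines: ctbtd gam jlvyp zvn oijfp hewp ranxa dlhk khjwv
Hunk 2: at line 7 remove [dlhk] add [xyk,yrlyh,nkuqq] -> 11 lines: ctbtd gam jlvyp zvn oijfp hewp ranxa xyk yrlyh nkuqq khjwv
Hunk 3: at line 8 remove [yrlyh] add [bhdo,aqzx,qpa] -> 13 lines: ctbtd gam jlvyp zvn oijfp hewp ranxa xyk bhdo aqzx qpa nkuqq khjwv
Hunk 4: at line 2 remove [jlvyp] add [wvo,yqtlo,bak] -> 15 lines: ctbtd gam wvo yqtlo bak zvn oijfp hewp ranxa xyk bhdo aqzx qpa nkuqq khjwv
Hunk 5: at line 8 remove [xyk,bhdo] add [fxl] -> 14 lines: ctbtd gam wvo yqtlo bak zvn oijfp hewp ranxa fxl aqzx qpa nkuqq khjwv
Hunk 6: at line 9 remove [aqzx,qpa] add [plgdu,lrcs,jro] -> 15 lines: ctbtd gam wvo yqtlo bak zvn oijfp hewp ranxa fxl plgdu lrcs jro nkuqq khjwv
Hunk 7: at line 10 remove [plgdu,lrcs] add [soxd,aya,wuwl] -> 16 lines: ctbtd gam wvo yqtlo bak zvn oijfp hewp ranxa fxl soxd aya wuwl jro nkuqq khjwv
Final line 11: soxd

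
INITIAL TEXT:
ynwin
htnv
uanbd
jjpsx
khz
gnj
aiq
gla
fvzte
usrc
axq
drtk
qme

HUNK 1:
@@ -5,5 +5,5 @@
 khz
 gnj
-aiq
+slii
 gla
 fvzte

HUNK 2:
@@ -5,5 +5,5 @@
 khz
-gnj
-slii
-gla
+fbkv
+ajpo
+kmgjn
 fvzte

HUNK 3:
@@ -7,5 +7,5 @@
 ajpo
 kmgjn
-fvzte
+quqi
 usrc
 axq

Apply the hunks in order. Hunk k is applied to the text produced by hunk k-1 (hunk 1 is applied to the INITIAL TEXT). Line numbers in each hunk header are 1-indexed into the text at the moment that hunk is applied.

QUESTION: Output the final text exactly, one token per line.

Answer: ynwin
htnv
uanbd
jjpsx
khz
fbkv
ajpo
kmgjn
quqi
usrc
axq
drtk
qme

Derivation:
Hunk 1: at line 5 remove [aiq] add [slii] -> 13 lines: ynwin htnv uanbd jjpsx khz gnj slii gla fvzte usrc axq drtk qme
Hunk 2: at line 5 remove [gnj,slii,gla] add [fbkv,ajpo,kmgjn] -> 13 lines: ynwin htnv uanbd jjpsx khz fbkv ajpo kmgjn fvzte usrc axq drtk qme
Hunk 3: at line 7 remove [fvzte] add [quqi] -> 13 lines: ynwin htnv uanbd jjpsx khz fbkv ajpo kmgjn quqi usrc axq drtk qme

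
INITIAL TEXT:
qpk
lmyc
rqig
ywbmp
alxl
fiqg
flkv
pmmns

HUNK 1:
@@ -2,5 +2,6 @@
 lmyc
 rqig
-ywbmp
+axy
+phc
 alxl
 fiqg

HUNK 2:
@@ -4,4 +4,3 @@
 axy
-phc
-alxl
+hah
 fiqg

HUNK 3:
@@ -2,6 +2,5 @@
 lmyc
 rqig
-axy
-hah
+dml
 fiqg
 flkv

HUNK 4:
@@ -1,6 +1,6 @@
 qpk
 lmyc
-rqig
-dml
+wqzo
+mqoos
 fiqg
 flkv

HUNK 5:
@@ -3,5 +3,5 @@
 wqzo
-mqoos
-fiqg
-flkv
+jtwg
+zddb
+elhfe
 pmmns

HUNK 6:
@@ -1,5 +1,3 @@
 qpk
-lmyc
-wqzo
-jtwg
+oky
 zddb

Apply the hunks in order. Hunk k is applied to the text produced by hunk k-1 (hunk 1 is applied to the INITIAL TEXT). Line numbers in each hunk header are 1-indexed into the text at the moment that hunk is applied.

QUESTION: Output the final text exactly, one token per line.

Answer: qpk
oky
zddb
elhfe
pmmns

Derivation:
Hunk 1: at line 2 remove [ywbmp] add [axy,phc] -> 9 lines: qpk lmyc rqig axy phc alxl fiqg flkv pmmns
Hunk 2: at line 4 remove [phc,alxl] add [hah] -> 8 lines: qpk lmyc rqig axy hah fiqg flkv pmmns
Hunk 3: at line 2 remove [axy,hah] add [dml] -> 7 lines: qpk lmyc rqig dml fiqg flkv pmmns
Hunk 4: at line 1 remove [rqig,dml] add [wqzo,mqoos] -> 7 lines: qpk lmyc wqzo mqoos fiqg flkv pmmns
Hunk 5: at line 3 remove [mqoos,fiqg,flkv] add [jtwg,zddb,elhfe] -> 7 lines: qpk lmyc wqzo jtwg zddb elhfe pmmns
Hunk 6: at line 1 remove [lmyc,wqzo,jtwg] add [oky] -> 5 lines: qpk oky zddb elhfe pmmns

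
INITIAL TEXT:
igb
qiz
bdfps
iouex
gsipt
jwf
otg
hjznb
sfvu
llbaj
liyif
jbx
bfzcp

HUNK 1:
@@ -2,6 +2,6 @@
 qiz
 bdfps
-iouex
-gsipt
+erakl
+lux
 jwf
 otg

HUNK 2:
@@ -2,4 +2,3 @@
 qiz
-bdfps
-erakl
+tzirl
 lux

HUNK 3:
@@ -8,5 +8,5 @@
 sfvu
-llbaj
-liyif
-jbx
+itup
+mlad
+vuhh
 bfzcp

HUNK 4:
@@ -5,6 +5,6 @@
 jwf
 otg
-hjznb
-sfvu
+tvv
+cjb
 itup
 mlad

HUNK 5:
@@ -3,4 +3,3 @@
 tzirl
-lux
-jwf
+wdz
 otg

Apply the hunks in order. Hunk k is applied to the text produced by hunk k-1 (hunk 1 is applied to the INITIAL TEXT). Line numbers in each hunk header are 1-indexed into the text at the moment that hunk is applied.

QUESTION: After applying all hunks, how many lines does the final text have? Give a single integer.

Answer: 11

Derivation:
Hunk 1: at line 2 remove [iouex,gsipt] add [erakl,lux] -> 13 lines: igb qiz bdfps erakl lux jwf otg hjznb sfvu llbaj liyif jbx bfzcp
Hunk 2: at line 2 remove [bdfps,erakl] add [tzirl] -> 12 lines: igb qiz tzirl lux jwf otg hjznb sfvu llbaj liyif jbx bfzcp
Hunk 3: at line 8 remove [llbaj,liyif,jbx] add [itup,mlad,vuhh] -> 12 lines: igb qiz tzirl lux jwf otg hjznb sfvu itup mlad vuhh bfzcp
Hunk 4: at line 5 remove [hjznb,sfvu] add [tvv,cjb] -> 12 lines: igb qiz tzirl lux jwf otg tvv cjb itup mlad vuhh bfzcp
Hunk 5: at line 3 remove [lux,jwf] add [wdz] -> 11 lines: igb qiz tzirl wdz otg tvv cjb itup mlad vuhh bfzcp
Final line count: 11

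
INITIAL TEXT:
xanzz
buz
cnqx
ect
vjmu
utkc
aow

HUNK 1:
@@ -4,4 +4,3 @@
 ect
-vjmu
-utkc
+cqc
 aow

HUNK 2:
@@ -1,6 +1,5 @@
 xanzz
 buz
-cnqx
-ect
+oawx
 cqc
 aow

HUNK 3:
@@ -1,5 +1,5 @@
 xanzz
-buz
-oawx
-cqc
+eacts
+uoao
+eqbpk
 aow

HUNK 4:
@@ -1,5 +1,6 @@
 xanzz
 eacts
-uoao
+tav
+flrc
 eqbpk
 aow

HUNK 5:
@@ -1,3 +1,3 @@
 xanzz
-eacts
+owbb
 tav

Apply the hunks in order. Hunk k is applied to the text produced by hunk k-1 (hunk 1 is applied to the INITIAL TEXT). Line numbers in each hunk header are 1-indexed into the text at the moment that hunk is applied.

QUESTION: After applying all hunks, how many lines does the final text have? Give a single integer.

Hunk 1: at line 4 remove [vjmu,utkc] add [cqc] -> 6 lines: xanzz buz cnqx ect cqc aow
Hunk 2: at line 1 remove [cnqx,ect] add [oawx] -> 5 lines: xanzz buz oawx cqc aow
Hunk 3: at line 1 remove [buz,oawx,cqc] add [eacts,uoao,eqbpk] -> 5 lines: xanzz eacts uoao eqbpk aow
Hunk 4: at line 1 remove [uoao] add [tav,flrc] -> 6 lines: xanzz eacts tav flrc eqbpk aow
Hunk 5: at line 1 remove [eacts] add [owbb] -> 6 lines: xanzz owbb tav flrc eqbpk aow
Final line count: 6

Answer: 6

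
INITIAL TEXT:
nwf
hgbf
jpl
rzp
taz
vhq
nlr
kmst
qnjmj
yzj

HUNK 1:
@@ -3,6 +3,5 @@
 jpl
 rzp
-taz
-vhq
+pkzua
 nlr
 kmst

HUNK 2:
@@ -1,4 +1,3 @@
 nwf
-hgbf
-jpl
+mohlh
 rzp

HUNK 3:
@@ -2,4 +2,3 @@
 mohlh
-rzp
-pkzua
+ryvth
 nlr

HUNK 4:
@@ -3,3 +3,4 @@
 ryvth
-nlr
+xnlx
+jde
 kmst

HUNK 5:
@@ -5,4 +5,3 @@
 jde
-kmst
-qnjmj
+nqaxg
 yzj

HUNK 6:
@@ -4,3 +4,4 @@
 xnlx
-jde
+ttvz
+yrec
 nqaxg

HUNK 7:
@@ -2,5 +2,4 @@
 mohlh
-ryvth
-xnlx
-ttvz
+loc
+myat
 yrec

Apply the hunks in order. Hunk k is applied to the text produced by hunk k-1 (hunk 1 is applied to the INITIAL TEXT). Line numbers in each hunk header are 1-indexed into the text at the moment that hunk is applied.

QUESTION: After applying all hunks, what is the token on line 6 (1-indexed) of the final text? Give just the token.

Answer: nqaxg

Derivation:
Hunk 1: at line 3 remove [taz,vhq] add [pkzua] -> 9 lines: nwf hgbf jpl rzp pkzua nlr kmst qnjmj yzj
Hunk 2: at line 1 remove [hgbf,jpl] add [mohlh] -> 8 lines: nwf mohlh rzp pkzua nlr kmst qnjmj yzj
Hunk 3: at line 2 remove [rzp,pkzua] add [ryvth] -> 7 lines: nwf mohlh ryvth nlr kmst qnjmj yzj
Hunk 4: at line 3 remove [nlr] add [xnlx,jde] -> 8 lines: nwf mohlh ryvth xnlx jde kmst qnjmj yzj
Hunk 5: at line 5 remove [kmst,qnjmj] add [nqaxg] -> 7 lines: nwf mohlh ryvth xnlx jde nqaxg yzj
Hunk 6: at line 4 remove [jde] add [ttvz,yrec] -> 8 lines: nwf mohlh ryvth xnlx ttvz yrec nqaxg yzj
Hunk 7: at line 2 remove [ryvth,xnlx,ttvz] add [loc,myat] -> 7 lines: nwf mohlh loc myat yrec nqaxg yzj
Final line 6: nqaxg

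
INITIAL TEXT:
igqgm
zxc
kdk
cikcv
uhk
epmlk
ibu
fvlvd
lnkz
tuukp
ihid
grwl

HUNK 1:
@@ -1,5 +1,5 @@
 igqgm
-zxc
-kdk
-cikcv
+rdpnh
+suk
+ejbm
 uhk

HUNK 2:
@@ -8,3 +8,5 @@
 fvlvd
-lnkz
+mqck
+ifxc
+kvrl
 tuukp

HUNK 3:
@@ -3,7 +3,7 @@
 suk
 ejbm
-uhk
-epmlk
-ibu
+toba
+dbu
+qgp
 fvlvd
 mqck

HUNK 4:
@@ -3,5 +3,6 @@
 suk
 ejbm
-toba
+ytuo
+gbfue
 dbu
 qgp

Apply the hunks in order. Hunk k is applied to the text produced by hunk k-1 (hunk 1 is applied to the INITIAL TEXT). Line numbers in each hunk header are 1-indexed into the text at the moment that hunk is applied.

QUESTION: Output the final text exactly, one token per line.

Hunk 1: at line 1 remove [zxc,kdk,cikcv] add [rdpnh,suk,ejbm] -> 12 lines: igqgm rdpnh suk ejbm uhk epmlk ibu fvlvd lnkz tuukp ihid grwl
Hunk 2: at line 8 remove [lnkz] add [mqck,ifxc,kvrl] -> 14 lines: igqgm rdpnh suk ejbm uhk epmlk ibu fvlvd mqck ifxc kvrl tuukp ihid grwl
Hunk 3: at line 3 remove [uhk,epmlk,ibu] add [toba,dbu,qgp] -> 14 lines: igqgm rdpnh suk ejbm toba dbu qgp fvlvd mqck ifxc kvrl tuukp ihid grwl
Hunk 4: at line 3 remove [toba] add [ytuo,gbfue] -> 15 lines: igqgm rdpnh suk ejbm ytuo gbfue dbu qgp fvlvd mqck ifxc kvrl tuukp ihid grwl

Answer: igqgm
rdpnh
suk
ejbm
ytuo
gbfue
dbu
qgp
fvlvd
mqck
ifxc
kvrl
tuukp
ihid
grwl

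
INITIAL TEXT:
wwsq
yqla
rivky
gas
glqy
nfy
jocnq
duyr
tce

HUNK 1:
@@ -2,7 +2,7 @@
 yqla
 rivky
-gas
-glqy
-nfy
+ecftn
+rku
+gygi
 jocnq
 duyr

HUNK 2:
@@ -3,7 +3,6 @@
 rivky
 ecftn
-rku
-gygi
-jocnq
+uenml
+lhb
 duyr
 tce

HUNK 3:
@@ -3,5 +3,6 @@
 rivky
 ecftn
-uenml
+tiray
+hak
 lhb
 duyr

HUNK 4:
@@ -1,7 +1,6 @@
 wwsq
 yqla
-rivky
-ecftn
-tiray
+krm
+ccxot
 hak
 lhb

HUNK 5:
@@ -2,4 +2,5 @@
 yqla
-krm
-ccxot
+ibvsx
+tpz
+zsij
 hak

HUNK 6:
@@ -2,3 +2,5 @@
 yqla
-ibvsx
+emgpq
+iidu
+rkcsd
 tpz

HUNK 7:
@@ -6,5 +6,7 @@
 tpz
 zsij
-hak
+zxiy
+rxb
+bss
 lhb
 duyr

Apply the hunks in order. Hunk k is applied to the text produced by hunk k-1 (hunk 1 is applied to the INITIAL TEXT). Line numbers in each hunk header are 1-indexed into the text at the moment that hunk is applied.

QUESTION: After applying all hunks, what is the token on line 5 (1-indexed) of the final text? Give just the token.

Answer: rkcsd

Derivation:
Hunk 1: at line 2 remove [gas,glqy,nfy] add [ecftn,rku,gygi] -> 9 lines: wwsq yqla rivky ecftn rku gygi jocnq duyr tce
Hunk 2: at line 3 remove [rku,gygi,jocnq] add [uenml,lhb] -> 8 lines: wwsq yqla rivky ecftn uenml lhb duyr tce
Hunk 3: at line 3 remove [uenml] add [tiray,hak] -> 9 lines: wwsq yqla rivky ecftn tiray hak lhb duyr tce
Hunk 4: at line 1 remove [rivky,ecftn,tiray] add [krm,ccxot] -> 8 lines: wwsq yqla krm ccxot hak lhb duyr tce
Hunk 5: at line 2 remove [krm,ccxot] add [ibvsx,tpz,zsij] -> 9 lines: wwsq yqla ibvsx tpz zsij hak lhb duyr tce
Hunk 6: at line 2 remove [ibvsx] add [emgpq,iidu,rkcsd] -> 11 lines: wwsq yqla emgpq iidu rkcsd tpz zsij hak lhb duyr tce
Hunk 7: at line 6 remove [hak] add [zxiy,rxb,bss] -> 13 lines: wwsq yqla emgpq iidu rkcsd tpz zsij zxiy rxb bss lhb duyr tce
Final line 5: rkcsd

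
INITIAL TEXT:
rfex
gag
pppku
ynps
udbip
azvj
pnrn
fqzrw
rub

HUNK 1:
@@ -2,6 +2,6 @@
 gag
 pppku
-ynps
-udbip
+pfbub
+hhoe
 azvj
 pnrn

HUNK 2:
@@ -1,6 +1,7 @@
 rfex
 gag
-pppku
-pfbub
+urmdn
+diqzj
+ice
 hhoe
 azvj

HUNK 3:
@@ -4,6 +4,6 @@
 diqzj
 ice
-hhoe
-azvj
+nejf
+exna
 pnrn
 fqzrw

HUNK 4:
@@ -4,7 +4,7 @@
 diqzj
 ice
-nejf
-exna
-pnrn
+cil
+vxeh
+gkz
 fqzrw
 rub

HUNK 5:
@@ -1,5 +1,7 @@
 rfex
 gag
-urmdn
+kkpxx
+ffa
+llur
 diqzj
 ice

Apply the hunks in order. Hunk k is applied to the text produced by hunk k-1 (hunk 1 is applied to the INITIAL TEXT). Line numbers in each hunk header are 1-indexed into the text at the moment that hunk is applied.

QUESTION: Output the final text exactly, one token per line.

Answer: rfex
gag
kkpxx
ffa
llur
diqzj
ice
cil
vxeh
gkz
fqzrw
rub

Derivation:
Hunk 1: at line 2 remove [ynps,udbip] add [pfbub,hhoe] -> 9 lines: rfex gag pppku pfbub hhoe azvj pnrn fqzrw rub
Hunk 2: at line 1 remove [pppku,pfbub] add [urmdn,diqzj,ice] -> 10 lines: rfex gag urmdn diqzj ice hhoe azvj pnrn fqzrw rub
Hunk 3: at line 4 remove [hhoe,azvj] add [nejf,exna] -> 10 lines: rfex gag urmdn diqzj ice nejf exna pnrn fqzrw rub
Hunk 4: at line 4 remove [nejf,exna,pnrn] add [cil,vxeh,gkz] -> 10 lines: rfex gag urmdn diqzj ice cil vxeh gkz fqzrw rub
Hunk 5: at line 1 remove [urmdn] add [kkpxx,ffa,llur] -> 12 lines: rfex gag kkpxx ffa llur diqzj ice cil vxeh gkz fqzrw rub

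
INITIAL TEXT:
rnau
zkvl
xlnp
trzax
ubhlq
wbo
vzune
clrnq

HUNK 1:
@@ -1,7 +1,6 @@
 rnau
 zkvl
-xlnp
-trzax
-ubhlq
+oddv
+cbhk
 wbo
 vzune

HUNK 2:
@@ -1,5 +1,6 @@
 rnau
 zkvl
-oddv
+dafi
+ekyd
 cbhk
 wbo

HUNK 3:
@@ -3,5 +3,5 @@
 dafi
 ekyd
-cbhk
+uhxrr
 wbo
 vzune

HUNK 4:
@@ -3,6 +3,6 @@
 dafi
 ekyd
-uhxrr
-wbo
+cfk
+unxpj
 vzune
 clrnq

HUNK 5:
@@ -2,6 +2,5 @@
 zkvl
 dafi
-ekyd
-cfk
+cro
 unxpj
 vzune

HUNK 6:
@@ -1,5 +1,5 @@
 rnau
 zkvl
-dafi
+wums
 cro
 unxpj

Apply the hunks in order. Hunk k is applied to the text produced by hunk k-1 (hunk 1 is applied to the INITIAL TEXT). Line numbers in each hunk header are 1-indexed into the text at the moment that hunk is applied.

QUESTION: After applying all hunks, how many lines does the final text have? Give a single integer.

Hunk 1: at line 1 remove [xlnp,trzax,ubhlq] add [oddv,cbhk] -> 7 lines: rnau zkvl oddv cbhk wbo vzune clrnq
Hunk 2: at line 1 remove [oddv] add [dafi,ekyd] -> 8 lines: rnau zkvl dafi ekyd cbhk wbo vzune clrnq
Hunk 3: at line 3 remove [cbhk] add [uhxrr] -> 8 lines: rnau zkvl dafi ekyd uhxrr wbo vzune clrnq
Hunk 4: at line 3 remove [uhxrr,wbo] add [cfk,unxpj] -> 8 lines: rnau zkvl dafi ekyd cfk unxpj vzune clrnq
Hunk 5: at line 2 remove [ekyd,cfk] add [cro] -> 7 lines: rnau zkvl dafi cro unxpj vzune clrnq
Hunk 6: at line 1 remove [dafi] add [wums] -> 7 lines: rnau zkvl wums cro unxpj vzune clrnq
Final line count: 7

Answer: 7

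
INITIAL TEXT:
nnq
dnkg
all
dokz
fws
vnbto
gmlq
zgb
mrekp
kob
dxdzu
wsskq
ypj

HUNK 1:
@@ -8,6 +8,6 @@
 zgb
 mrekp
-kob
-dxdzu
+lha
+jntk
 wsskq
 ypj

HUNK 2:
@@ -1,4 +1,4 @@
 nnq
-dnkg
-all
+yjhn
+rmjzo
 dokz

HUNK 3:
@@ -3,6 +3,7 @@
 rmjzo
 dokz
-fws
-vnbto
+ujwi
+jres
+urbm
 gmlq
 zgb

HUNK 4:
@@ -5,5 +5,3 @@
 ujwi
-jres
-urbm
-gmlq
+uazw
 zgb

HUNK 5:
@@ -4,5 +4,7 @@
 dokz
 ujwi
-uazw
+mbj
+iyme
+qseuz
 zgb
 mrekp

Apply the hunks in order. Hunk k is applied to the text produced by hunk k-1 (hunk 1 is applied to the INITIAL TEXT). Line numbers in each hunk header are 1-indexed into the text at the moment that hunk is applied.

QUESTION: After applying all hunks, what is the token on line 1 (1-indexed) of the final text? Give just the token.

Hunk 1: at line 8 remove [kob,dxdzu] add [lha,jntk] -> 13 lines: nnq dnkg all dokz fws vnbto gmlq zgb mrekp lha jntk wsskq ypj
Hunk 2: at line 1 remove [dnkg,all] add [yjhn,rmjzo] -> 13 lines: nnq yjhn rmjzo dokz fws vnbto gmlq zgb mrekp lha jntk wsskq ypj
Hunk 3: at line 3 remove [fws,vnbto] add [ujwi,jres,urbm] -> 14 lines: nnq yjhn rmjzo dokz ujwi jres urbm gmlq zgb mrekp lha jntk wsskq ypj
Hunk 4: at line 5 remove [jres,urbm,gmlq] add [uazw] -> 12 lines: nnq yjhn rmjzo dokz ujwi uazw zgb mrekp lha jntk wsskq ypj
Hunk 5: at line 4 remove [uazw] add [mbj,iyme,qseuz] -> 14 lines: nnq yjhn rmjzo dokz ujwi mbj iyme qseuz zgb mrekp lha jntk wsskq ypj
Final line 1: nnq

Answer: nnq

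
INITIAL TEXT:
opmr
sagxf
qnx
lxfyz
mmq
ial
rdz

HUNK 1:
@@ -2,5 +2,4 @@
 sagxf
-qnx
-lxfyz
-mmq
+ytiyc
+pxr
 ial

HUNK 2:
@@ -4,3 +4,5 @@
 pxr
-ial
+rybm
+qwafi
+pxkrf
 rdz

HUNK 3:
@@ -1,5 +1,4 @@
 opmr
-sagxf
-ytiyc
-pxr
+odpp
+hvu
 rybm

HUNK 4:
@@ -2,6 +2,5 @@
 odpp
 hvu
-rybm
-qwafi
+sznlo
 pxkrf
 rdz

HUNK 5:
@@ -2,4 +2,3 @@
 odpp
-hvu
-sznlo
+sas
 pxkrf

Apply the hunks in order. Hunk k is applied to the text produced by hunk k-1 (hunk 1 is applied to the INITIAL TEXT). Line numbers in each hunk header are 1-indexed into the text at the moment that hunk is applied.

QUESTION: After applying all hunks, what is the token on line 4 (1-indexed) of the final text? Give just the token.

Answer: pxkrf

Derivation:
Hunk 1: at line 2 remove [qnx,lxfyz,mmq] add [ytiyc,pxr] -> 6 lines: opmr sagxf ytiyc pxr ial rdz
Hunk 2: at line 4 remove [ial] add [rybm,qwafi,pxkrf] -> 8 lines: opmr sagxf ytiyc pxr rybm qwafi pxkrf rdz
Hunk 3: at line 1 remove [sagxf,ytiyc,pxr] add [odpp,hvu] -> 7 lines: opmr odpp hvu rybm qwafi pxkrf rdz
Hunk 4: at line 2 remove [rybm,qwafi] add [sznlo] -> 6 lines: opmr odpp hvu sznlo pxkrf rdz
Hunk 5: at line 2 remove [hvu,sznlo] add [sas] -> 5 lines: opmr odpp sas pxkrf rdz
Final line 4: pxkrf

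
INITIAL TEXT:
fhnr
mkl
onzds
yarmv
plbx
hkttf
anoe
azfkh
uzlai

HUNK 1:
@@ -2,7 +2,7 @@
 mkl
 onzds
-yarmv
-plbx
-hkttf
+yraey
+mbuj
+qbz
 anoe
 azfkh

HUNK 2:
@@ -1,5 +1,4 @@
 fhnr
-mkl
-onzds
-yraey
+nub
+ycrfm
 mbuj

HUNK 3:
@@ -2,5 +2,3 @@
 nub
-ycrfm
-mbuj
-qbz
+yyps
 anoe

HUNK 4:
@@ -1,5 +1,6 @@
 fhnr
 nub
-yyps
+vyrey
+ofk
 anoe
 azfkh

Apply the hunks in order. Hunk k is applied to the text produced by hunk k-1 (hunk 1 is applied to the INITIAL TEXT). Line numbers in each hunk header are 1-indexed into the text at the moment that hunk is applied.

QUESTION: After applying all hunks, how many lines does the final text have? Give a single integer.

Hunk 1: at line 2 remove [yarmv,plbx,hkttf] add [yraey,mbuj,qbz] -> 9 lines: fhnr mkl onzds yraey mbuj qbz anoe azfkh uzlai
Hunk 2: at line 1 remove [mkl,onzds,yraey] add [nub,ycrfm] -> 8 lines: fhnr nub ycrfm mbuj qbz anoe azfkh uzlai
Hunk 3: at line 2 remove [ycrfm,mbuj,qbz] add [yyps] -> 6 lines: fhnr nub yyps anoe azfkh uzlai
Hunk 4: at line 1 remove [yyps] add [vyrey,ofk] -> 7 lines: fhnr nub vyrey ofk anoe azfkh uzlai
Final line count: 7

Answer: 7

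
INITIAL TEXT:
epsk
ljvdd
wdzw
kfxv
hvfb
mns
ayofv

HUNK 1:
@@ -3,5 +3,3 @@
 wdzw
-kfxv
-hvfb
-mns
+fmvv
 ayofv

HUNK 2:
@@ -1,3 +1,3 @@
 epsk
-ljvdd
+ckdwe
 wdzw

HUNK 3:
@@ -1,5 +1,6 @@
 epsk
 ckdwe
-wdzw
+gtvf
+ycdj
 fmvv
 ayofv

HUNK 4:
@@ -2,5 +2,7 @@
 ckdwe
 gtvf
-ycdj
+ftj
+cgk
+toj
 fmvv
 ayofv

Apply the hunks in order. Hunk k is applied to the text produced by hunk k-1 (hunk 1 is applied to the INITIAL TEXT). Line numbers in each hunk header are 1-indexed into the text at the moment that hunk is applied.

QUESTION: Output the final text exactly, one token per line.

Hunk 1: at line 3 remove [kfxv,hvfb,mns] add [fmvv] -> 5 lines: epsk ljvdd wdzw fmvv ayofv
Hunk 2: at line 1 remove [ljvdd] add [ckdwe] -> 5 lines: epsk ckdwe wdzw fmvv ayofv
Hunk 3: at line 1 remove [wdzw] add [gtvf,ycdj] -> 6 lines: epsk ckdwe gtvf ycdj fmvv ayofv
Hunk 4: at line 2 remove [ycdj] add [ftj,cgk,toj] -> 8 lines: epsk ckdwe gtvf ftj cgk toj fmvv ayofv

Answer: epsk
ckdwe
gtvf
ftj
cgk
toj
fmvv
ayofv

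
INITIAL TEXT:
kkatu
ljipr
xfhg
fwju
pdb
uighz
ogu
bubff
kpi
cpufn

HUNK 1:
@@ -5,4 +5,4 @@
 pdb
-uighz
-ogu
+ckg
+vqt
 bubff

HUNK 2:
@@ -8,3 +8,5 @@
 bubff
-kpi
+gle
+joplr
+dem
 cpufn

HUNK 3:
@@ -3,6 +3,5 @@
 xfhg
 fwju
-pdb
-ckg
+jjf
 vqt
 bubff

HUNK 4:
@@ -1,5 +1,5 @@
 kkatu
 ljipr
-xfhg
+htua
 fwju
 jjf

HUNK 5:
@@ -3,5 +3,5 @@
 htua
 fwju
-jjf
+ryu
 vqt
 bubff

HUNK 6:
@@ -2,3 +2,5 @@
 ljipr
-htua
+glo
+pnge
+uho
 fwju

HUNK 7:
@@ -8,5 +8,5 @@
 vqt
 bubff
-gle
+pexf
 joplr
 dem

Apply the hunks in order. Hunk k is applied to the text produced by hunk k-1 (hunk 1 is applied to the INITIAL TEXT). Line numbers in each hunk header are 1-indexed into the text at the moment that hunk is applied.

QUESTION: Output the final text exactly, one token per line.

Hunk 1: at line 5 remove [uighz,ogu] add [ckg,vqt] -> 10 lines: kkatu ljipr xfhg fwju pdb ckg vqt bubff kpi cpufn
Hunk 2: at line 8 remove [kpi] add [gle,joplr,dem] -> 12 lines: kkatu ljipr xfhg fwju pdb ckg vqt bubff gle joplr dem cpufn
Hunk 3: at line 3 remove [pdb,ckg] add [jjf] -> 11 lines: kkatu ljipr xfhg fwju jjf vqt bubff gle joplr dem cpufn
Hunk 4: at line 1 remove [xfhg] add [htua] -> 11 lines: kkatu ljipr htua fwju jjf vqt bubff gle joplr dem cpufn
Hunk 5: at line 3 remove [jjf] add [ryu] -> 11 lines: kkatu ljipr htua fwju ryu vqt bubff gle joplr dem cpufn
Hunk 6: at line 2 remove [htua] add [glo,pnge,uho] -> 13 lines: kkatu ljipr glo pnge uho fwju ryu vqt bubff gle joplr dem cpufn
Hunk 7: at line 8 remove [gle] add [pexf] -> 13 lines: kkatu ljipr glo pnge uho fwju ryu vqt bubff pexf joplr dem cpufn

Answer: kkatu
ljipr
glo
pnge
uho
fwju
ryu
vqt
bubff
pexf
joplr
dem
cpufn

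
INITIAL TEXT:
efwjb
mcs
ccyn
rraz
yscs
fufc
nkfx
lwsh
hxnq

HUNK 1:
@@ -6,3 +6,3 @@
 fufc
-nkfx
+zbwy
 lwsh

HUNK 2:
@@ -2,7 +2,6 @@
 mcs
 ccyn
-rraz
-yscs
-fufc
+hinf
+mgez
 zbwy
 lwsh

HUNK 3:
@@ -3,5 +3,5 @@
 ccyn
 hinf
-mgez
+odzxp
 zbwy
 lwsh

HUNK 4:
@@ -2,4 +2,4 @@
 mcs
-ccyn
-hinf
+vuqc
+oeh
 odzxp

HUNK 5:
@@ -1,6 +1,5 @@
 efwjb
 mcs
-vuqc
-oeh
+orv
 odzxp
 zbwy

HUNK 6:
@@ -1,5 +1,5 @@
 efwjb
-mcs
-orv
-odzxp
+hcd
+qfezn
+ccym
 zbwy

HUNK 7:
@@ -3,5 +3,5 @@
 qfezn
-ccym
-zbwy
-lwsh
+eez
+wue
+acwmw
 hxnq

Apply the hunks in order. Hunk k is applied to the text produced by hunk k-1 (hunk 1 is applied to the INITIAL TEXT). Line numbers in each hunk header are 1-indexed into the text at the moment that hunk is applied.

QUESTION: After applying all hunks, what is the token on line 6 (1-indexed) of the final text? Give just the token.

Answer: acwmw

Derivation:
Hunk 1: at line 6 remove [nkfx] add [zbwy] -> 9 lines: efwjb mcs ccyn rraz yscs fufc zbwy lwsh hxnq
Hunk 2: at line 2 remove [rraz,yscs,fufc] add [hinf,mgez] -> 8 lines: efwjb mcs ccyn hinf mgez zbwy lwsh hxnq
Hunk 3: at line 3 remove [mgez] add [odzxp] -> 8 lines: efwjb mcs ccyn hinf odzxp zbwy lwsh hxnq
Hunk 4: at line 2 remove [ccyn,hinf] add [vuqc,oeh] -> 8 lines: efwjb mcs vuqc oeh odzxp zbwy lwsh hxnq
Hunk 5: at line 1 remove [vuqc,oeh] add [orv] -> 7 lines: efwjb mcs orv odzxp zbwy lwsh hxnq
Hunk 6: at line 1 remove [mcs,orv,odzxp] add [hcd,qfezn,ccym] -> 7 lines: efwjb hcd qfezn ccym zbwy lwsh hxnq
Hunk 7: at line 3 remove [ccym,zbwy,lwsh] add [eez,wue,acwmw] -> 7 lines: efwjb hcd qfezn eez wue acwmw hxnq
Final line 6: acwmw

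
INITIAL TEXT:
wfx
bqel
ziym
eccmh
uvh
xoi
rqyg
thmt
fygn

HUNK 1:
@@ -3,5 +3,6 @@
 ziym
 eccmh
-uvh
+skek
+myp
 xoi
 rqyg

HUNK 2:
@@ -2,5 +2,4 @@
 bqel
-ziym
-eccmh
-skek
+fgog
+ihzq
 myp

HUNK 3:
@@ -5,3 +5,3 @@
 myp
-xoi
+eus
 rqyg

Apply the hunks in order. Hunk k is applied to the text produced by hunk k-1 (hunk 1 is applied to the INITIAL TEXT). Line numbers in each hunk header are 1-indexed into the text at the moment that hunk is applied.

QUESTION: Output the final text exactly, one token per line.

Answer: wfx
bqel
fgog
ihzq
myp
eus
rqyg
thmt
fygn

Derivation:
Hunk 1: at line 3 remove [uvh] add [skek,myp] -> 10 lines: wfx bqel ziym eccmh skek myp xoi rqyg thmt fygn
Hunk 2: at line 2 remove [ziym,eccmh,skek] add [fgog,ihzq] -> 9 lines: wfx bqel fgog ihzq myp xoi rqyg thmt fygn
Hunk 3: at line 5 remove [xoi] add [eus] -> 9 lines: wfx bqel fgog ihzq myp eus rqyg thmt fygn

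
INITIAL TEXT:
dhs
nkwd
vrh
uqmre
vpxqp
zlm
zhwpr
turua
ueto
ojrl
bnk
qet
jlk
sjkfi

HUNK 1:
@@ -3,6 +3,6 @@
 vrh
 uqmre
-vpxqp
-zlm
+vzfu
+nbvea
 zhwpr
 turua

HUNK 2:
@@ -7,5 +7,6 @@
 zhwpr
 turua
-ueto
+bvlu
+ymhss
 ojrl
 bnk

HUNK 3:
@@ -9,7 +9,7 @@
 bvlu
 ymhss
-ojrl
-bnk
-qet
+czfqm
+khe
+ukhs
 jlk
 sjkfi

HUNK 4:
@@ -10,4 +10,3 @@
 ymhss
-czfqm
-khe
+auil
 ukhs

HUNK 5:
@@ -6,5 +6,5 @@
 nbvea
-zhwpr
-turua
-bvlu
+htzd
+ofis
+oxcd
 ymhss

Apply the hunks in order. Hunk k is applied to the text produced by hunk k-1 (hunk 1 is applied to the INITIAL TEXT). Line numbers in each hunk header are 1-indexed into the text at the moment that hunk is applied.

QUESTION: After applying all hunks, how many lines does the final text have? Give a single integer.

Answer: 14

Derivation:
Hunk 1: at line 3 remove [vpxqp,zlm] add [vzfu,nbvea] -> 14 lines: dhs nkwd vrh uqmre vzfu nbvea zhwpr turua ueto ojrl bnk qet jlk sjkfi
Hunk 2: at line 7 remove [ueto] add [bvlu,ymhss] -> 15 lines: dhs nkwd vrh uqmre vzfu nbvea zhwpr turua bvlu ymhss ojrl bnk qet jlk sjkfi
Hunk 3: at line 9 remove [ojrl,bnk,qet] add [czfqm,khe,ukhs] -> 15 lines: dhs nkwd vrh uqmre vzfu nbvea zhwpr turua bvlu ymhss czfqm khe ukhs jlk sjkfi
Hunk 4: at line 10 remove [czfqm,khe] add [auil] -> 14 lines: dhs nkwd vrh uqmre vzfu nbvea zhwpr turua bvlu ymhss auil ukhs jlk sjkfi
Hunk 5: at line 6 remove [zhwpr,turua,bvlu] add [htzd,ofis,oxcd] -> 14 lines: dhs nkwd vrh uqmre vzfu nbvea htzd ofis oxcd ymhss auil ukhs jlk sjkfi
Final line count: 14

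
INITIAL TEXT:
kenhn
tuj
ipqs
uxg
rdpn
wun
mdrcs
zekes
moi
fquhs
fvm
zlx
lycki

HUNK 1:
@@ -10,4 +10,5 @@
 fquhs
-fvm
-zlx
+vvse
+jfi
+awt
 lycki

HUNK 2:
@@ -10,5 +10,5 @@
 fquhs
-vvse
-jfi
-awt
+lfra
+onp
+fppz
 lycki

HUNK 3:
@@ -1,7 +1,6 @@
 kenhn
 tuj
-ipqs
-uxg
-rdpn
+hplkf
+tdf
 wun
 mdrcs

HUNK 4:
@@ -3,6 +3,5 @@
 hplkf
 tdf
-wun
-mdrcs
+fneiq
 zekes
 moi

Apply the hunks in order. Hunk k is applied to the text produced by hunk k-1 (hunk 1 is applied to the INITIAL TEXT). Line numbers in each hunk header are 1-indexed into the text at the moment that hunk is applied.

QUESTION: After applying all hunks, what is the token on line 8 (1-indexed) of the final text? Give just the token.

Hunk 1: at line 10 remove [fvm,zlx] add [vvse,jfi,awt] -> 14 lines: kenhn tuj ipqs uxg rdpn wun mdrcs zekes moi fquhs vvse jfi awt lycki
Hunk 2: at line 10 remove [vvse,jfi,awt] add [lfra,onp,fppz] -> 14 lines: kenhn tuj ipqs uxg rdpn wun mdrcs zekes moi fquhs lfra onp fppz lycki
Hunk 3: at line 1 remove [ipqs,uxg,rdpn] add [hplkf,tdf] -> 13 lines: kenhn tuj hplkf tdf wun mdrcs zekes moi fquhs lfra onp fppz lycki
Hunk 4: at line 3 remove [wun,mdrcs] add [fneiq] -> 12 lines: kenhn tuj hplkf tdf fneiq zekes moi fquhs lfra onp fppz lycki
Final line 8: fquhs

Answer: fquhs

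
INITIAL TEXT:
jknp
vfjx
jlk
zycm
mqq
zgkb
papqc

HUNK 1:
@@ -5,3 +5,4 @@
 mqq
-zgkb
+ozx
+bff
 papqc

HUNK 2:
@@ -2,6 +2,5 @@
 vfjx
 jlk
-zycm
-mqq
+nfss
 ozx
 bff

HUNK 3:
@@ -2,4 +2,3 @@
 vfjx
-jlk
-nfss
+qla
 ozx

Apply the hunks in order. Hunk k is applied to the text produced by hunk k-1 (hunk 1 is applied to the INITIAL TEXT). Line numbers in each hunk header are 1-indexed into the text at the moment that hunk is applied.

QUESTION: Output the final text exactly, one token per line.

Hunk 1: at line 5 remove [zgkb] add [ozx,bff] -> 8 lines: jknp vfjx jlk zycm mqq ozx bff papqc
Hunk 2: at line 2 remove [zycm,mqq] add [nfss] -> 7 lines: jknp vfjx jlk nfss ozx bff papqc
Hunk 3: at line 2 remove [jlk,nfss] add [qla] -> 6 lines: jknp vfjx qla ozx bff papqc

Answer: jknp
vfjx
qla
ozx
bff
papqc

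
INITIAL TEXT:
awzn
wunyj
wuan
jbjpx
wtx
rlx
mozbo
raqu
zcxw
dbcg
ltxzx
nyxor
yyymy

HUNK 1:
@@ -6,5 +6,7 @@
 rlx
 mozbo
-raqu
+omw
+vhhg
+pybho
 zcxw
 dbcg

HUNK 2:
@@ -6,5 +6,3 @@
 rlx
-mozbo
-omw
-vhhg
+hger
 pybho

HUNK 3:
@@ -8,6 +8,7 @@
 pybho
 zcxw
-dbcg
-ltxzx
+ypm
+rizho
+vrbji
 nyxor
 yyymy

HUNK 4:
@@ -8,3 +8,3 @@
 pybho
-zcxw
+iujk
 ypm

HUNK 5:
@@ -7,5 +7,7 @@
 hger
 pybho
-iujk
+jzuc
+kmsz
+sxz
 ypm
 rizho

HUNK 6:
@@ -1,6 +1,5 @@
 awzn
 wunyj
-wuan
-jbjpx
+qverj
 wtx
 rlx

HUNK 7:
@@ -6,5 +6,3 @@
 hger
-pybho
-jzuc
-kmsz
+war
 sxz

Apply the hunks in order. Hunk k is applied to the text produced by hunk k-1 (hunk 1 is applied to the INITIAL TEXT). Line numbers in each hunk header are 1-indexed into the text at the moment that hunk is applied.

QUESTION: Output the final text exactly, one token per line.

Answer: awzn
wunyj
qverj
wtx
rlx
hger
war
sxz
ypm
rizho
vrbji
nyxor
yyymy

Derivation:
Hunk 1: at line 6 remove [raqu] add [omw,vhhg,pybho] -> 15 lines: awzn wunyj wuan jbjpx wtx rlx mozbo omw vhhg pybho zcxw dbcg ltxzx nyxor yyymy
Hunk 2: at line 6 remove [mozbo,omw,vhhg] add [hger] -> 13 lines: awzn wunyj wuan jbjpx wtx rlx hger pybho zcxw dbcg ltxzx nyxor yyymy
Hunk 3: at line 8 remove [dbcg,ltxzx] add [ypm,rizho,vrbji] -> 14 lines: awzn wunyj wuan jbjpx wtx rlx hger pybho zcxw ypm rizho vrbji nyxor yyymy
Hunk 4: at line 8 remove [zcxw] add [iujk] -> 14 lines: awzn wunyj wuan jbjpx wtx rlx hger pybho iujk ypm rizho vrbji nyxor yyymy
Hunk 5: at line 7 remove [iujk] add [jzuc,kmsz,sxz] -> 16 lines: awzn wunyj wuan jbjpx wtx rlx hger pybho jzuc kmsz sxz ypm rizho vrbji nyxor yyymy
Hunk 6: at line 1 remove [wuan,jbjpx] add [qverj] -> 15 lines: awzn wunyj qverj wtx rlx hger pybho jzuc kmsz sxz ypm rizho vrbji nyxor yyymy
Hunk 7: at line 6 remove [pybho,jzuc,kmsz] add [war] -> 13 lines: awzn wunyj qverj wtx rlx hger war sxz ypm rizho vrbji nyxor yyymy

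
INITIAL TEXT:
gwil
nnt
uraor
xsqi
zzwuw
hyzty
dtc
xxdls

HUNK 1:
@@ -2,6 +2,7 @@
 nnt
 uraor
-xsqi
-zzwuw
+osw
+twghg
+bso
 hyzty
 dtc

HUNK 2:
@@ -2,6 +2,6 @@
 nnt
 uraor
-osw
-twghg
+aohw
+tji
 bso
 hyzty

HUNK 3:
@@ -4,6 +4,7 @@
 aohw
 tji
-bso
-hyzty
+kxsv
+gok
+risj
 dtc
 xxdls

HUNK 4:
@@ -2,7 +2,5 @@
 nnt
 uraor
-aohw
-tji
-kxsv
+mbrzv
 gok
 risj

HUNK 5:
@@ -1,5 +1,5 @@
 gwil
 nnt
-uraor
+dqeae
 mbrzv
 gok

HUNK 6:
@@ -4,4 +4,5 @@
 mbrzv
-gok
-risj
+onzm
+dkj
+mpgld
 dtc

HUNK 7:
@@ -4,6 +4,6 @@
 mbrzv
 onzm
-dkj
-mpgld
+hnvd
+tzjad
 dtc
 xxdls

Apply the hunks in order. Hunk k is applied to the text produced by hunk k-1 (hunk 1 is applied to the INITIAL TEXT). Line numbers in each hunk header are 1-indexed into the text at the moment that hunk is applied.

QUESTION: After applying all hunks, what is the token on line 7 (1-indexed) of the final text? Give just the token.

Hunk 1: at line 2 remove [xsqi,zzwuw] add [osw,twghg,bso] -> 9 lines: gwil nnt uraor osw twghg bso hyzty dtc xxdls
Hunk 2: at line 2 remove [osw,twghg] add [aohw,tji] -> 9 lines: gwil nnt uraor aohw tji bso hyzty dtc xxdls
Hunk 3: at line 4 remove [bso,hyzty] add [kxsv,gok,risj] -> 10 lines: gwil nnt uraor aohw tji kxsv gok risj dtc xxdls
Hunk 4: at line 2 remove [aohw,tji,kxsv] add [mbrzv] -> 8 lines: gwil nnt uraor mbrzv gok risj dtc xxdls
Hunk 5: at line 1 remove [uraor] add [dqeae] -> 8 lines: gwil nnt dqeae mbrzv gok risj dtc xxdls
Hunk 6: at line 4 remove [gok,risj] add [onzm,dkj,mpgld] -> 9 lines: gwil nnt dqeae mbrzv onzm dkj mpgld dtc xxdls
Hunk 7: at line 4 remove [dkj,mpgld] add [hnvd,tzjad] -> 9 lines: gwil nnt dqeae mbrzv onzm hnvd tzjad dtc xxdls
Final line 7: tzjad

Answer: tzjad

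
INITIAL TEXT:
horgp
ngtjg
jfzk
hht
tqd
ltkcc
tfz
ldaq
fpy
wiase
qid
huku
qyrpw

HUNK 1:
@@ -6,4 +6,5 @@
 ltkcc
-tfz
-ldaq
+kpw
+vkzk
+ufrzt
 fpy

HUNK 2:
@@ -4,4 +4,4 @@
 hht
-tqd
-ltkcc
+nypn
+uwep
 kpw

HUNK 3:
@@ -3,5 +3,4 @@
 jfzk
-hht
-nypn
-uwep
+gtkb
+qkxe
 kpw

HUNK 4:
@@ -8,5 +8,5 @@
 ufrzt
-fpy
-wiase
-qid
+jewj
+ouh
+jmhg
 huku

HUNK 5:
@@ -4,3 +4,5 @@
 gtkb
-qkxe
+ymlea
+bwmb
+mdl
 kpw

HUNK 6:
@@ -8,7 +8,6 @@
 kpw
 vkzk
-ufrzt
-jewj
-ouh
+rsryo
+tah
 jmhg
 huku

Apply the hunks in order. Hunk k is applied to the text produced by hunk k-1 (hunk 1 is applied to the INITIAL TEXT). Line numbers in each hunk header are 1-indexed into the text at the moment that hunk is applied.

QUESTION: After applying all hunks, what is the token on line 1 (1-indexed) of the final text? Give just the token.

Answer: horgp

Derivation:
Hunk 1: at line 6 remove [tfz,ldaq] add [kpw,vkzk,ufrzt] -> 14 lines: horgp ngtjg jfzk hht tqd ltkcc kpw vkzk ufrzt fpy wiase qid huku qyrpw
Hunk 2: at line 4 remove [tqd,ltkcc] add [nypn,uwep] -> 14 lines: horgp ngtjg jfzk hht nypn uwep kpw vkzk ufrzt fpy wiase qid huku qyrpw
Hunk 3: at line 3 remove [hht,nypn,uwep] add [gtkb,qkxe] -> 13 lines: horgp ngtjg jfzk gtkb qkxe kpw vkzk ufrzt fpy wiase qid huku qyrpw
Hunk 4: at line 8 remove [fpy,wiase,qid] add [jewj,ouh,jmhg] -> 13 lines: horgp ngtjg jfzk gtkb qkxe kpw vkzk ufrzt jewj ouh jmhg huku qyrpw
Hunk 5: at line 4 remove [qkxe] add [ymlea,bwmb,mdl] -> 15 lines: horgp ngtjg jfzk gtkb ymlea bwmb mdl kpw vkzk ufrzt jewj ouh jmhg huku qyrpw
Hunk 6: at line 8 remove [ufrzt,jewj,ouh] add [rsryo,tah] -> 14 lines: horgp ngtjg jfzk gtkb ymlea bwmb mdl kpw vkzk rsryo tah jmhg huku qyrpw
Final line 1: horgp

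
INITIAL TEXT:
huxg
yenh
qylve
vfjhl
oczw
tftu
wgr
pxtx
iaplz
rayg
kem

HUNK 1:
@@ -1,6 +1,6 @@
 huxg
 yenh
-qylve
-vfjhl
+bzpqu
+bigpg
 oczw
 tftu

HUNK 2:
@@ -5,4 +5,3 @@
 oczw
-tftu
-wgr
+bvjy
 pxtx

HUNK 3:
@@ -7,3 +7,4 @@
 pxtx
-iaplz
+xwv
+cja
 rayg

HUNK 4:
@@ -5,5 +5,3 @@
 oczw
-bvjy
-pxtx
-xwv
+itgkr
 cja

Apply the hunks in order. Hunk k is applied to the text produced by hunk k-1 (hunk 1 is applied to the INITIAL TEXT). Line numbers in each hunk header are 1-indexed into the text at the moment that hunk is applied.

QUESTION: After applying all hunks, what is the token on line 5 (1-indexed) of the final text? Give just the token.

Hunk 1: at line 1 remove [qylve,vfjhl] add [bzpqu,bigpg] -> 11 lines: huxg yenh bzpqu bigpg oczw tftu wgr pxtx iaplz rayg kem
Hunk 2: at line 5 remove [tftu,wgr] add [bvjy] -> 10 lines: huxg yenh bzpqu bigpg oczw bvjy pxtx iaplz rayg kem
Hunk 3: at line 7 remove [iaplz] add [xwv,cja] -> 11 lines: huxg yenh bzpqu bigpg oczw bvjy pxtx xwv cja rayg kem
Hunk 4: at line 5 remove [bvjy,pxtx,xwv] add [itgkr] -> 9 lines: huxg yenh bzpqu bigpg oczw itgkr cja rayg kem
Final line 5: oczw

Answer: oczw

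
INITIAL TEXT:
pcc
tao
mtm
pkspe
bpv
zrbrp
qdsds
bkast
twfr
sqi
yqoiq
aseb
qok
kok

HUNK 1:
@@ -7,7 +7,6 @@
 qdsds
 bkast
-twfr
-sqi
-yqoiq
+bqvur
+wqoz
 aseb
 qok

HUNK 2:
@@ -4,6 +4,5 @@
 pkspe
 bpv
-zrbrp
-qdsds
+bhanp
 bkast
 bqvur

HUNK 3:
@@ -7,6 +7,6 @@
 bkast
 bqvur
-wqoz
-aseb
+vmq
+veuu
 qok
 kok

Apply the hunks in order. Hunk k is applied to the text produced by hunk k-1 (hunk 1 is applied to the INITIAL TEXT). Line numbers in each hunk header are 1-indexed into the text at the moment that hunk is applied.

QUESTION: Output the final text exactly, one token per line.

Answer: pcc
tao
mtm
pkspe
bpv
bhanp
bkast
bqvur
vmq
veuu
qok
kok

Derivation:
Hunk 1: at line 7 remove [twfr,sqi,yqoiq] add [bqvur,wqoz] -> 13 lines: pcc tao mtm pkspe bpv zrbrp qdsds bkast bqvur wqoz aseb qok kok
Hunk 2: at line 4 remove [zrbrp,qdsds] add [bhanp] -> 12 lines: pcc tao mtm pkspe bpv bhanp bkast bqvur wqoz aseb qok kok
Hunk 3: at line 7 remove [wqoz,aseb] add [vmq,veuu] -> 12 lines: pcc tao mtm pkspe bpv bhanp bkast bqvur vmq veuu qok kok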